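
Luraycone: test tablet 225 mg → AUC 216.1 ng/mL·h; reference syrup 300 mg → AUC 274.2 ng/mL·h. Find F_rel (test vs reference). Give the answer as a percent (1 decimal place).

F_rel = (AUC_test/D_test) / (AUC_ref/D_ref)
      = (216.1/225) / (274.2/300)
      = 0.960444 / 0.914 = 1.0508 = 105.08%

F_rel = 105.1%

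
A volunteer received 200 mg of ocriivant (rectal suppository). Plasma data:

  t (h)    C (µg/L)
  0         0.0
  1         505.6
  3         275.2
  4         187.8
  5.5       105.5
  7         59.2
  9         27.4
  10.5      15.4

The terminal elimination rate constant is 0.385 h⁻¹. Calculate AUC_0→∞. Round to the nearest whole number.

AUC = 1767 µg/L·h

Trapezoidal AUC_0→10.5:
  [0→1]: (0.0+505.6)/2 × 1 = 252.8
  [1→3]: (505.6+275.2)/2 × 2 = 780.8
  [3→4]: (275.2+187.8)/2 × 1 = 231.5
  [4→5.5]: (187.8+105.5)/2 × 1.5 = 219.975
  [5.5→7]: (105.5+59.2)/2 × 1.5 = 123.525
  [7→9]: (59.2+27.4)/2 × 2 = 86.6
  [9→10.5]: (27.4+15.4)/2 × 1.5 = 32.1
  Sum = 1727.3 µg/L·h
Extrapolated tail: C_last / k_e = 15.4 / 0.385 = 40.000
AUC_0→∞ = 1727.3 + 40.000 = 1767.3 µg/L·h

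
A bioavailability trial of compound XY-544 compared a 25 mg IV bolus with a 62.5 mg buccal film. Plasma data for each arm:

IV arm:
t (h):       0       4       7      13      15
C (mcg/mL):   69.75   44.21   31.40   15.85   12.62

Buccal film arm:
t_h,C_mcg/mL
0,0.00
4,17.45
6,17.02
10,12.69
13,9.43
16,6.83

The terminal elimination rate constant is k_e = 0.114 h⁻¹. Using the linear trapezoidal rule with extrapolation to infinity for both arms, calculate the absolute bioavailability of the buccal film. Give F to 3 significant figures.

Trapezoidal AUC_0→15 (IV):
  [0→4]: (69.75+44.21)/2 × 4 = 227.92
  [4→7]: (44.21+31.40)/2 × 3 = 113.415
  [7→13]: (31.40+15.85)/2 × 6 = 141.75
  [13→15]: (15.85+12.62)/2 × 2 = 28.47
  Sum = 511.555 mcg/mL·h
IV tail: 12.62/0.114 = 110.702; AUC_iv,0→∞ = 511.555 + 110.702 = 622.257 mcg/mL·h
Trapezoidal AUC_0→16 (buccal film):
  [0→4]: (0.00+17.45)/2 × 4 = 34.9
  [4→6]: (17.45+17.02)/2 × 2 = 34.47
  [6→10]: (17.02+12.69)/2 × 4 = 59.42
  [10→13]: (12.69+9.43)/2 × 3 = 33.18
  [13→16]: (9.43+6.83)/2 × 3 = 24.39
  Sum = 186.36 mcg/mL·h
buccal film tail: 6.83/0.114 = 59.912; AUC_ev,0→∞ = 186.36 + 59.912 = 246.272 mcg/mL·h
F = (AUC_ev/D_ev)/(AUC_iv/D_iv) = (246.272/62.5)/(622.257/25) = 3.940352/24.89028 = 0.1583

F = 0.158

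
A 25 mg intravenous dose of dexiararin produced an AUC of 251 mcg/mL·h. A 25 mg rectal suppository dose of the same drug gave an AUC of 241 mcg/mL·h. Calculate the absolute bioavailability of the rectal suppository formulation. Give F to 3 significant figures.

F = (AUC_ev / D_ev) / (AUC_iv / D_iv)
  = (241/25) / (251/25)
  = 9.64 / 10.04 = 0.9602

F = 0.960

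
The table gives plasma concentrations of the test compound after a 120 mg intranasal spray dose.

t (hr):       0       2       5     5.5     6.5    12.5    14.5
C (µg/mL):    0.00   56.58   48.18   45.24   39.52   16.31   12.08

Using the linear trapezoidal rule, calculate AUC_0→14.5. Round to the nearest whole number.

Trapezoidal AUC_0→14.5:
  [0→2]: (0.00+56.58)/2 × 2 = 56.58
  [2→5]: (56.58+48.18)/2 × 3 = 157.14
  [5→5.5]: (48.18+45.24)/2 × 0.5 = 23.355
  [5.5→6.5]: (45.24+39.52)/2 × 1 = 42.38
  [6.5→12.5]: (39.52+16.31)/2 × 6 = 167.49
  [12.5→14.5]: (16.31+12.08)/2 × 2 = 28.39
  Sum = 475.335 µg/mL·hr

AUC = 475 µg/mL·hr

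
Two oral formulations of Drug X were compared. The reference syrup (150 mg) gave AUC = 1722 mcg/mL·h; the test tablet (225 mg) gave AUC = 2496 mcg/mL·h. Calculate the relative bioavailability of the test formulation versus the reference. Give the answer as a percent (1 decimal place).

F_rel = (AUC_test/D_test) / (AUC_ref/D_ref)
      = (2496/225) / (1722/150)
      = 11.0933 / 11.48 = 0.9663 = 96.63%

F_rel = 96.6%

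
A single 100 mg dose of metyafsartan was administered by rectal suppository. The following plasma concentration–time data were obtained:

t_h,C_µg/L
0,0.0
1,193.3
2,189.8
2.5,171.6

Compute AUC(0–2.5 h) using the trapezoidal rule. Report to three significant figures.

Trapezoidal AUC_0→2.5:
  [0→1]: (0.0+193.3)/2 × 1 = 96.65
  [1→2]: (193.3+189.8)/2 × 1 = 191.55
  [2→2.5]: (189.8+171.6)/2 × 0.5 = 90.35
  Sum = 378.55 µg/L·h

AUC = 379 µg/L·h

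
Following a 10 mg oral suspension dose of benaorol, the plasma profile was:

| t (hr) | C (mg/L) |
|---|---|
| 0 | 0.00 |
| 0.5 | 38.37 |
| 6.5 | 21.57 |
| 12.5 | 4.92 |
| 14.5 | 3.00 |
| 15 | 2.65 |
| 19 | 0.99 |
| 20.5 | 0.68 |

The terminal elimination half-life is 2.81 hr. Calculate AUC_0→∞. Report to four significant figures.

AUC = 289.5 mg/L·hr

Trapezoidal AUC_0→20.5:
  [0→0.5]: (0.00+38.37)/2 × 0.5 = 9.5925
  [0.5→6.5]: (38.37+21.57)/2 × 6 = 179.82
  [6.5→12.5]: (21.57+4.92)/2 × 6 = 79.47
  [12.5→14.5]: (4.92+3.00)/2 × 2 = 7.92
  [14.5→15]: (3.00+2.65)/2 × 0.5 = 1.4125
  [15→19]: (2.65+0.99)/2 × 4 = 7.28
  [19→20.5]: (0.99+0.68)/2 × 1.5 = 1.2525
  Sum = 286.7475 mg/L·hr
k_e = ln2 / t½ = 0.693147 / 2.81 = 0.2467 hr^-1
Extrapolated tail: C_last / k_e = 0.68 / 0.2467 = 2.756
AUC_0→∞ = 286.7475 + 2.756 = 289.5035 mg/L·hr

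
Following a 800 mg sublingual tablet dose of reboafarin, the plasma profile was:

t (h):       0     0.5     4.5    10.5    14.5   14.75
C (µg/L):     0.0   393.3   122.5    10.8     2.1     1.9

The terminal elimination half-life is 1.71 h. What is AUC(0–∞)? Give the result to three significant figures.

Trapezoidal AUC_0→14.75:
  [0→0.5]: (0.0+393.3)/2 × 0.5 = 98.325
  [0.5→4.5]: (393.3+122.5)/2 × 4 = 1031.6
  [4.5→10.5]: (122.5+10.8)/2 × 6 = 399.9
  [10.5→14.5]: (10.8+2.1)/2 × 4 = 25.8
  [14.5→14.75]: (2.1+1.9)/2 × 0.25 = 0.5
  Sum = 1556.125 µg/L·h
k_e = ln2 / t½ = 0.693147 / 1.71 = 0.4053 h^-1
Extrapolated tail: C_last / k_e = 1.9 / 0.4053 = 4.688
AUC_0→∞ = 1556.125 + 4.688 = 1560.813 µg/L·h

AUC = 1560 µg/L·h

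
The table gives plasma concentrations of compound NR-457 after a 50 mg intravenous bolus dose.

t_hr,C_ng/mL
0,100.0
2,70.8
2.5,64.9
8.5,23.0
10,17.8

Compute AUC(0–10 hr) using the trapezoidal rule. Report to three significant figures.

Trapezoidal AUC_0→10:
  [0→2]: (100.0+70.8)/2 × 2 = 170.8
  [2→2.5]: (70.8+64.9)/2 × 0.5 = 33.925
  [2.5→8.5]: (64.9+23.0)/2 × 6 = 263.7
  [8.5→10]: (23.0+17.8)/2 × 1.5 = 30.6
  Sum = 499.025 ng/mL·hr

AUC = 499 ng/mL·hr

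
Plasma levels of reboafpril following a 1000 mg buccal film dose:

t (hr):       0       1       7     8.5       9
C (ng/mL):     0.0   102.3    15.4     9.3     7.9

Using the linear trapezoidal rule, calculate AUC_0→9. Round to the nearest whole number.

AUC = 427 ng/mL·hr

Trapezoidal AUC_0→9:
  [0→1]: (0.0+102.3)/2 × 1 = 51.15
  [1→7]: (102.3+15.4)/2 × 6 = 353.1
  [7→8.5]: (15.4+9.3)/2 × 1.5 = 18.525
  [8.5→9]: (9.3+7.9)/2 × 0.5 = 4.3
  Sum = 427.075 ng/mL·hr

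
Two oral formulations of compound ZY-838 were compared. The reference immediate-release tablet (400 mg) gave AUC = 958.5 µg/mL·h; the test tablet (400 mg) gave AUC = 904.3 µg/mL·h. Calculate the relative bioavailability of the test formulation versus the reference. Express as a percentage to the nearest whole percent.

F_rel = 94%

F_rel = (AUC_test/D_test) / (AUC_ref/D_ref)
      = (904.3/400) / (958.5/400)
      = 2.26075 / 2.39625 = 0.9435 = 94.35%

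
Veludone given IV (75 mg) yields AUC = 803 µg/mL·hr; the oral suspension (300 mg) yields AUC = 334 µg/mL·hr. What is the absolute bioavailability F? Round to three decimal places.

F = (AUC_ev / D_ev) / (AUC_iv / D_iv)
  = (334/300) / (803/75)
  = 1.11333 / 10.7067 = 0.1040

F = 0.104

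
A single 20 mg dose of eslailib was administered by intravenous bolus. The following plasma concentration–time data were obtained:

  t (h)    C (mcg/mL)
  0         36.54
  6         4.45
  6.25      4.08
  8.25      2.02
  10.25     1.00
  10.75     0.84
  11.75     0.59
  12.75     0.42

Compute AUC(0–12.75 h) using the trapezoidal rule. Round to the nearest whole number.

Trapezoidal AUC_0→12.75:
  [0→6]: (36.54+4.45)/2 × 6 = 122.97
  [6→6.25]: (4.45+4.08)/2 × 0.25 = 1.06625
  [6.25→8.25]: (4.08+2.02)/2 × 2 = 6.1
  [8.25→10.25]: (2.02+1.00)/2 × 2 = 3.02
  [10.25→10.75]: (1.00+0.84)/2 × 0.5 = 0.46
  [10.75→11.75]: (0.84+0.59)/2 × 1 = 0.715
  [11.75→12.75]: (0.59+0.42)/2 × 1 = 0.505
  Sum = 134.83625 mcg/mL·h

AUC = 135 mcg/mL·h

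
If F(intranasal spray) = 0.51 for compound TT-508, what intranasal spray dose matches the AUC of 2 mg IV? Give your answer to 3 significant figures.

D_intranasal = 3.92 mg

For equal systemic exposure: F × D_ev = D_iv
D_ev = D_iv / F = 2 / 0.51 = 3.92157 mg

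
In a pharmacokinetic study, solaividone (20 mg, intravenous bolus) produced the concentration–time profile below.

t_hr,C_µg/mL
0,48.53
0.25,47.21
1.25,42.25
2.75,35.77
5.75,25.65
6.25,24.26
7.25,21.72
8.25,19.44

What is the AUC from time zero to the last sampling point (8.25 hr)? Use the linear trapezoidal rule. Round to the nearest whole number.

AUC = 263 µg/mL·hr

Trapezoidal AUC_0→8.25:
  [0→0.25]: (48.53+47.21)/2 × 0.25 = 11.9675
  [0.25→1.25]: (47.21+42.25)/2 × 1 = 44.73
  [1.25→2.75]: (42.25+35.77)/2 × 1.5 = 58.515
  [2.75→5.75]: (35.77+25.65)/2 × 3 = 92.13
  [5.75→6.25]: (25.65+24.26)/2 × 0.5 = 12.4775
  [6.25→7.25]: (24.26+21.72)/2 × 1 = 22.99
  [7.25→8.25]: (21.72+19.44)/2 × 1 = 20.58
  Sum = 263.39 µg/mL·hr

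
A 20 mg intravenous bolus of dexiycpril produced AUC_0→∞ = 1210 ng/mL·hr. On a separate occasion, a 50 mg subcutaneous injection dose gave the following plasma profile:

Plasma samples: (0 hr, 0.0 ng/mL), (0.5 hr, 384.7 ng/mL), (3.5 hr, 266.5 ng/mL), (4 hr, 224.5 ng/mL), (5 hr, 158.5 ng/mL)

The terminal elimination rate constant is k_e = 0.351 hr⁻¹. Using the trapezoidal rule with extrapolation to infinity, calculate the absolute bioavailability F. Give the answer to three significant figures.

F = 0.608

Trapezoidal AUC_0→5 (subcutaneous injection):
  [0→0.5]: (0.0+384.7)/2 × 0.5 = 96.175
  [0.5→3.5]: (384.7+266.5)/2 × 3 = 976.8
  [3.5→4]: (266.5+224.5)/2 × 0.5 = 122.75
  [4→5]: (224.5+158.5)/2 × 1 = 191.5
  Sum = 1387.225 ng/mL·hr
Tail: C_last/k_e = 158.5/0.351 = 451.567
AUC_0→∞ (subcutaneous injection) = 1387.225 + 451.567 = 1838.792 ng/mL·hr
F = (AUC_ev/D_ev)/(AUC_iv/D_iv) = (1838.792/50)/(1210/20) = 36.77584/60.5 = 0.6079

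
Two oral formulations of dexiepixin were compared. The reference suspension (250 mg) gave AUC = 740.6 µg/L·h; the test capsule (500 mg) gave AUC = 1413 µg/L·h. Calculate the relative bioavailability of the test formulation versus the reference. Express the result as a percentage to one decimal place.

F_rel = (AUC_test/D_test) / (AUC_ref/D_ref)
      = (1413/500) / (740.6/250)
      = 2.826 / 2.9624 = 0.9540 = 95.40%

F_rel = 95.4%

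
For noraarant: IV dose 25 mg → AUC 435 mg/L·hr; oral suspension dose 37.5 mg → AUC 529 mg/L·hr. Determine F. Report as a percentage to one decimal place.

F = (AUC_ev / D_ev) / (AUC_iv / D_iv)
  = (529/37.5) / (435/25)
  = 14.1067 / 17.4 = 0.8107
  = 81.07%

F = 81.1%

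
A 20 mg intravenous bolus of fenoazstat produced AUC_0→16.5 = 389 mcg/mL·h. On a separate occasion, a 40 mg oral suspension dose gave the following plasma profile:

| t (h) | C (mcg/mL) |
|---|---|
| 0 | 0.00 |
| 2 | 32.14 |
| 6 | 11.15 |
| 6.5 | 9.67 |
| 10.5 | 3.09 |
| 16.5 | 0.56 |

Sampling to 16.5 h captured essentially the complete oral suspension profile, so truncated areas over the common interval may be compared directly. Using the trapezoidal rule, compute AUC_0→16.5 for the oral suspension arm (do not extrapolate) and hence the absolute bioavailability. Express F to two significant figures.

F = 0.21

Trapezoidal AUC_0→16.5 (oral suspension):
  [0→2]: (0.00+32.14)/2 × 2 = 32.14
  [2→6]: (32.14+11.15)/2 × 4 = 86.58
  [6→6.5]: (11.15+9.67)/2 × 0.5 = 5.205
  [6.5→10.5]: (9.67+3.09)/2 × 4 = 25.52
  [10.5→16.5]: (3.09+0.56)/2 × 6 = 10.95
  Sum = 160.395 mcg/mL·h
F = (AUC_ev/D_ev)/(AUC_iv/D_iv) = (160.395/40)/(389/20) = 4.009875/19.45 = 0.2062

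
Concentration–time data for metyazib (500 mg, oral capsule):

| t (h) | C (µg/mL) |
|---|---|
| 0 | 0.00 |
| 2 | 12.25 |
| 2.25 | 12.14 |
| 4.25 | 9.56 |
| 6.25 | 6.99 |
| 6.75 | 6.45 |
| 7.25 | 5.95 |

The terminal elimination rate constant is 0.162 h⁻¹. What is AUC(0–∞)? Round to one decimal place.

Trapezoidal AUC_0→7.25:
  [0→2]: (0.00+12.25)/2 × 2 = 12.25
  [2→2.25]: (12.25+12.14)/2 × 0.25 = 3.04875
  [2.25→4.25]: (12.14+9.56)/2 × 2 = 21.7
  [4.25→6.25]: (9.56+6.99)/2 × 2 = 16.55
  [6.25→6.75]: (6.99+6.45)/2 × 0.5 = 3.36
  [6.75→7.25]: (6.45+5.95)/2 × 0.5 = 3.1
  Sum = 60.00875 µg/mL·h
Extrapolated tail: C_last / k_e = 5.95 / 0.162 = 36.728
AUC_0→∞ = 60.00875 + 36.728 = 96.73675 µg/mL·h

AUC = 96.7 µg/mL·h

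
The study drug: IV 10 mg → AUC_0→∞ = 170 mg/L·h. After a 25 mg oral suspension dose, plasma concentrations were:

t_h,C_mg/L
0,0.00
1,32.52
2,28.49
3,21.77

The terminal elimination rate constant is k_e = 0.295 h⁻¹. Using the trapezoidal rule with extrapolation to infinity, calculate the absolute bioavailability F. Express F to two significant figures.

F = 0.34

Trapezoidal AUC_0→3 (oral suspension):
  [0→1]: (0.00+32.52)/2 × 1 = 16.26
  [1→2]: (32.52+28.49)/2 × 1 = 30.505
  [2→3]: (28.49+21.77)/2 × 1 = 25.13
  Sum = 71.895 mg/L·h
Tail: C_last/k_e = 21.77/0.295 = 73.797
AUC_0→∞ (oral suspension) = 71.895 + 73.797 = 145.692 mg/L·h
F = (AUC_ev/D_ev)/(AUC_iv/D_iv) = (145.692/25)/(170/10) = 5.82768/17 = 0.3428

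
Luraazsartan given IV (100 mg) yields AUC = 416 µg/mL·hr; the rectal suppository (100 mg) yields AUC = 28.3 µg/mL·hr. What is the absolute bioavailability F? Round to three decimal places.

F = (AUC_ev / D_ev) / (AUC_iv / D_iv)
  = (28.3/100) / (416/100)
  = 0.283 / 4.16 = 0.0680

F = 0.068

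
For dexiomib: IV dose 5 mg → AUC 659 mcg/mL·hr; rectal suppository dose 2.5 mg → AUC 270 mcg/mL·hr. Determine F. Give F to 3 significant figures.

F = (AUC_ev / D_ev) / (AUC_iv / D_iv)
  = (270/2.5) / (659/5)
  = 108 / 131.8 = 0.8194

F = 0.819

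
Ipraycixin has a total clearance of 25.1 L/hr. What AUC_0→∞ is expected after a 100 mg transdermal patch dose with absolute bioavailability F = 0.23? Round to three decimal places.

AUC_0→∞ = F × Dose / CL
        = 0.23 × 100 / 25.1 = 0.916335 mg/L·hr

AUC = 0.916 mg/L·hr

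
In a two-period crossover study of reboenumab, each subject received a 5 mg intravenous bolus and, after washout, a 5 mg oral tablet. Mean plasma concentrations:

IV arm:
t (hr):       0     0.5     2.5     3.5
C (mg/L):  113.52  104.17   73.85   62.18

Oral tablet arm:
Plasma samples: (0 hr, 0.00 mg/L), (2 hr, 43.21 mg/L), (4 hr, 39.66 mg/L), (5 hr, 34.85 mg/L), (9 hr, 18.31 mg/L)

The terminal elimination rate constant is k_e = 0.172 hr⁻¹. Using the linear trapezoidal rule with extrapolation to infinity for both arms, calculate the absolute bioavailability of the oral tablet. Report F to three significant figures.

Trapezoidal AUC_0→3.5 (IV):
  [0→0.5]: (113.52+104.17)/2 × 0.5 = 54.4225
  [0.5→2.5]: (104.17+73.85)/2 × 2 = 178.02
  [2.5→3.5]: (73.85+62.18)/2 × 1 = 68.015
  Sum = 300.4575 mg/L·hr
IV tail: 62.18/0.172 = 361.512; AUC_iv,0→∞ = 300.4575 + 361.512 = 661.9695 mg/L·hr
Trapezoidal AUC_0→9 (oral tablet):
  [0→2]: (0.00+43.21)/2 × 2 = 43.21
  [2→4]: (43.21+39.66)/2 × 2 = 82.87
  [4→5]: (39.66+34.85)/2 × 1 = 37.255
  [5→9]: (34.85+18.31)/2 × 4 = 106.32
  Sum = 269.655 mg/L·hr
oral tablet tail: 18.31/0.172 = 106.453; AUC_ev,0→∞ = 269.655 + 106.453 = 376.108 mg/L·hr
F = (AUC_ev/D_ev)/(AUC_iv/D_iv) = (376.108/5)/(661.9695/5) = 75.2216/132.3939 = 0.5682

F = 0.568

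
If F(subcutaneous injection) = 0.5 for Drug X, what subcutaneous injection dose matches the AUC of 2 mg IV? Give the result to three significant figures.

D_subcutaneous = 4.00 mg

For equal systemic exposure: F × D_ev = D_iv
D_ev = D_iv / F = 2 / 0.5 = 4 mg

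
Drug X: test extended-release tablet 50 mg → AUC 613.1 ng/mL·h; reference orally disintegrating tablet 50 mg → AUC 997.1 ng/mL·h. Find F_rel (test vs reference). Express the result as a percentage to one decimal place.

F_rel = 61.5%

F_rel = (AUC_test/D_test) / (AUC_ref/D_ref)
      = (613.1/50) / (997.1/50)
      = 12.262 / 19.942 = 0.6149 = 61.49%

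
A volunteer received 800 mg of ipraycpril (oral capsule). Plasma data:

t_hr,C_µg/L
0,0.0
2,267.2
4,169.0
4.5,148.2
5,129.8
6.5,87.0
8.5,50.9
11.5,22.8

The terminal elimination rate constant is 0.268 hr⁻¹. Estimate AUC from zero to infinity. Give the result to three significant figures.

AUC = 1350 µg/L·hr

Trapezoidal AUC_0→11.5:
  [0→2]: (0.0+267.2)/2 × 2 = 267.2
  [2→4]: (267.2+169.0)/2 × 2 = 436.2
  [4→4.5]: (169.0+148.2)/2 × 0.5 = 79.3
  [4.5→5]: (148.2+129.8)/2 × 0.5 = 69.5
  [5→6.5]: (129.8+87.0)/2 × 1.5 = 162.6
  [6.5→8.5]: (87.0+50.9)/2 × 2 = 137.9
  [8.5→11.5]: (50.9+22.8)/2 × 3 = 110.55
  Sum = 1263.25 µg/L·hr
Extrapolated tail: C_last / k_e = 22.8 / 0.268 = 85.075
AUC_0→∞ = 1263.25 + 85.075 = 1348.325 µg/L·hr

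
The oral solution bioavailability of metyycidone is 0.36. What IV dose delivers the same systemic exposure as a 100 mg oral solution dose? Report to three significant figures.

D_iv = 36.0 mg

Systemic exposure from an extravascular dose = F × D_ev, so the equivalent IV dose is F × D_ev.
D_iv = F × D_ev = 0.36 × 100 = 36 mg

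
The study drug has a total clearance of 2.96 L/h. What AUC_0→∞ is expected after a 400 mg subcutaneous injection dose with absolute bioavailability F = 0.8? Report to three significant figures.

AUC_0→∞ = F × Dose / CL
        = 0.8 × 400 / 2.96 = 108.108 mg/L·h

AUC = 108 mg/L·h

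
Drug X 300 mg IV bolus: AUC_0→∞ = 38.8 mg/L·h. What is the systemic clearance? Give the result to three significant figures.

CL = 7.73 L/h

CL = Dose_iv / AUC_0→∞
   = 300 / 38.8 = 7.73196 L/h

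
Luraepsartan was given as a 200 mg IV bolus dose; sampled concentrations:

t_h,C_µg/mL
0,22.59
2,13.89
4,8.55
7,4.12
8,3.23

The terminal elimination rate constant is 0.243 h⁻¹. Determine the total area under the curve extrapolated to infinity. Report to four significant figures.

Trapezoidal AUC_0→8:
  [0→2]: (22.59+13.89)/2 × 2 = 36.48
  [2→4]: (13.89+8.55)/2 × 2 = 22.44
  [4→7]: (8.55+4.12)/2 × 3 = 19.005
  [7→8]: (4.12+3.23)/2 × 1 = 3.675
  Sum = 81.6 µg/mL·h
Extrapolated tail: C_last / k_e = 3.23 / 0.243 = 13.292
AUC_0→∞ = 81.6 + 13.292 = 94.892 µg/mL·h

AUC = 94.89 µg/mL·h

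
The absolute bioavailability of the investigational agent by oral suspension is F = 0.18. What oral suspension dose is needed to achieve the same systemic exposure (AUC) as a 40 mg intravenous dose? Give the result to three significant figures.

D_oral = 222 mg

For equal systemic exposure: F × D_ev = D_iv
D_ev = D_iv / F = 40 / 0.18 = 222.222 mg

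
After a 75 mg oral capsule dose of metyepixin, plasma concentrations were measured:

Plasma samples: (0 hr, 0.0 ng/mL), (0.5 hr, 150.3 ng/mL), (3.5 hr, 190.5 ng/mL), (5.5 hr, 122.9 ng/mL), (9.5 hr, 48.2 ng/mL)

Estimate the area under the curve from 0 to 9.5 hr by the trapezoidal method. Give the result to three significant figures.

AUC = 1200 ng/mL·hr

Trapezoidal AUC_0→9.5:
  [0→0.5]: (0.0+150.3)/2 × 0.5 = 37.575
  [0.5→3.5]: (150.3+190.5)/2 × 3 = 511.2
  [3.5→5.5]: (190.5+122.9)/2 × 2 = 313.4
  [5.5→9.5]: (122.9+48.2)/2 × 4 = 342.2
  Sum = 1204.375 ng/mL·hr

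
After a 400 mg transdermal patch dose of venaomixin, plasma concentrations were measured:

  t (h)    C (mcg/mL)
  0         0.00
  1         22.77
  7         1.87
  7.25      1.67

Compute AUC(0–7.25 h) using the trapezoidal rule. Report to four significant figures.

AUC = 85.75 mcg/mL·h

Trapezoidal AUC_0→7.25:
  [0→1]: (0.00+22.77)/2 × 1 = 11.385
  [1→7]: (22.77+1.87)/2 × 6 = 73.92
  [7→7.25]: (1.87+1.67)/2 × 0.25 = 0.4425
  Sum = 85.7475 mcg/mL·h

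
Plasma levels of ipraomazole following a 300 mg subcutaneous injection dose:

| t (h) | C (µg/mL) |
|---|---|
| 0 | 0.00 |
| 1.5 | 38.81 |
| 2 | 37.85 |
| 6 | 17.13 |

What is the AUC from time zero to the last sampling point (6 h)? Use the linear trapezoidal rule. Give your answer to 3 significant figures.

AUC = 158 µg/mL·h

Trapezoidal AUC_0→6:
  [0→1.5]: (0.00+38.81)/2 × 1.5 = 29.1075
  [1.5→2]: (38.81+37.85)/2 × 0.5 = 19.165
  [2→6]: (37.85+17.13)/2 × 4 = 109.96
  Sum = 158.2325 µg/mL·h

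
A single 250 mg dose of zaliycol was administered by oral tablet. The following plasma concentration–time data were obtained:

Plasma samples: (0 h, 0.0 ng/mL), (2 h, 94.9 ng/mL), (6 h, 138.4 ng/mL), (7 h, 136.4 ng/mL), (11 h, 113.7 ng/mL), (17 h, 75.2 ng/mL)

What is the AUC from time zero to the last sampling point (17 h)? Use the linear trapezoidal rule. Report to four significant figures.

AUC = 1766 ng/mL·h

Trapezoidal AUC_0→17:
  [0→2]: (0.0+94.9)/2 × 2 = 94.9
  [2→6]: (94.9+138.4)/2 × 4 = 466.6
  [6→7]: (138.4+136.4)/2 × 1 = 137.4
  [7→11]: (136.4+113.7)/2 × 4 = 500.2
  [11→17]: (113.7+75.2)/2 × 6 = 566.7
  Sum = 1765.8 ng/mL·h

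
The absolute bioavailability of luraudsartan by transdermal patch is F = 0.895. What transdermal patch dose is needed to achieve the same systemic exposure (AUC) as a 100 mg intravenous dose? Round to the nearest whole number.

For equal systemic exposure: F × D_ev = D_iv
D_ev = D_iv / F = 100 / 0.895 = 111.732 mg

D_transdermal = 112 mg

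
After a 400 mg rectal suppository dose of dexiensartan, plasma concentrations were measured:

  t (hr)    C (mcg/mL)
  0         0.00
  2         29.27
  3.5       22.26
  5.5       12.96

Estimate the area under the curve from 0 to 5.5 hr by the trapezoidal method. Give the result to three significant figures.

AUC = 103 mcg/mL·hr

Trapezoidal AUC_0→5.5:
  [0→2]: (0.00+29.27)/2 × 2 = 29.27
  [2→3.5]: (29.27+22.26)/2 × 1.5 = 38.6475
  [3.5→5.5]: (22.26+12.96)/2 × 2 = 35.22
  Sum = 103.1375 mcg/mL·hr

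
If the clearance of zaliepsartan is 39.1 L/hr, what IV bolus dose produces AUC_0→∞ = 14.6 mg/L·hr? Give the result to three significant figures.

Dose_iv = CL × AUC_0→∞
     = 39.1 × 14.6 = 570.86 mg

Dose = 571 mg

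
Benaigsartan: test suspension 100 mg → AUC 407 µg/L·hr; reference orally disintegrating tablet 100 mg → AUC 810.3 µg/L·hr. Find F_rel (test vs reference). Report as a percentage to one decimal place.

F_rel = 50.2%

F_rel = (AUC_test/D_test) / (AUC_ref/D_ref)
      = (407/100) / (810.3/100)
      = 4.07 / 8.103 = 0.5023 = 50.23%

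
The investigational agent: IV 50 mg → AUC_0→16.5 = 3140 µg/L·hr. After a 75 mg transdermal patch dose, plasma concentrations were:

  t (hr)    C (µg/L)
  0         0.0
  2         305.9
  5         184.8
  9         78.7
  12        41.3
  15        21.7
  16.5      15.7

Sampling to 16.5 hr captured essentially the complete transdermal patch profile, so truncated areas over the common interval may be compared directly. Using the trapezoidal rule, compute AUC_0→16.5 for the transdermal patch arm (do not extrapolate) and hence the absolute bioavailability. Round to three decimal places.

Trapezoidal AUC_0→16.5 (transdermal patch):
  [0→2]: (0.0+305.9)/2 × 2 = 305.9
  [2→5]: (305.9+184.8)/2 × 3 = 736.05
  [5→9]: (184.8+78.7)/2 × 4 = 527.0
  [9→12]: (78.7+41.3)/2 × 3 = 180.0
  [12→15]: (41.3+21.7)/2 × 3 = 94.5
  [15→16.5]: (21.7+15.7)/2 × 1.5 = 28.05
  Sum = 1871.5 µg/L·hr
F = (AUC_ev/D_ev)/(AUC_iv/D_iv) = (1871.5/75)/(3140/50) = 24.9533/62.8 = 0.3973

F = 0.397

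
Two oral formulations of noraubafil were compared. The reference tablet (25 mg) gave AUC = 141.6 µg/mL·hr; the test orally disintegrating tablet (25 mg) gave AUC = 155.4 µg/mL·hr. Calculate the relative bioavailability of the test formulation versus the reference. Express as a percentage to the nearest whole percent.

F_rel = 110%

F_rel = (AUC_test/D_test) / (AUC_ref/D_ref)
      = (155.4/25) / (141.6/25)
      = 6.216 / 5.664 = 1.0975 = 109.75%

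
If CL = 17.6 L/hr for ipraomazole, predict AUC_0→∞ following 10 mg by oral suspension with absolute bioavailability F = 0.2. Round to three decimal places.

AUC = 0.114 mg/L·hr

AUC_0→∞ = F × Dose / CL
        = 0.2 × 10 / 17.6 = 0.113636 mg/L·hr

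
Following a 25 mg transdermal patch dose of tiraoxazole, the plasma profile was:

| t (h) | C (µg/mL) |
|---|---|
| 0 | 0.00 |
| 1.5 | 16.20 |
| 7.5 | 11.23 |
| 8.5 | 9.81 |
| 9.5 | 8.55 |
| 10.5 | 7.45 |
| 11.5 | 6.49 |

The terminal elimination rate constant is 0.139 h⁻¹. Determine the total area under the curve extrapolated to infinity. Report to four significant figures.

Trapezoidal AUC_0→11.5:
  [0→1.5]: (0.00+16.20)/2 × 1.5 = 12.15
  [1.5→7.5]: (16.20+11.23)/2 × 6 = 82.29
  [7.5→8.5]: (11.23+9.81)/2 × 1 = 10.52
  [8.5→9.5]: (9.81+8.55)/2 × 1 = 9.18
  [9.5→10.5]: (8.55+7.45)/2 × 1 = 8.0
  [10.5→11.5]: (7.45+6.49)/2 × 1 = 6.97
  Sum = 129.11 µg/mL·h
Extrapolated tail: C_last / k_e = 6.49 / 0.139 = 46.691
AUC_0→∞ = 129.11 + 46.691 = 175.801 µg/mL·h

AUC = 175.8 µg/mL·h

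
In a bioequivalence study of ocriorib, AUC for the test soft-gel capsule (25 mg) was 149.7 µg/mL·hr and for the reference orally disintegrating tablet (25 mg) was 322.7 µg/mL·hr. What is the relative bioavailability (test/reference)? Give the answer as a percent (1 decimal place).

F_rel = 46.4%

F_rel = (AUC_test/D_test) / (AUC_ref/D_ref)
      = (149.7/25) / (322.7/25)
      = 5.988 / 12.908 = 0.4639 = 46.39%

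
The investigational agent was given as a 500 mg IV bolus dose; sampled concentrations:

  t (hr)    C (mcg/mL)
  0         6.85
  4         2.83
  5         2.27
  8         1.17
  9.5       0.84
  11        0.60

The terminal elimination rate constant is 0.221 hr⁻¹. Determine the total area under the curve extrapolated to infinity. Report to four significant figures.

Trapezoidal AUC_0→11:
  [0→4]: (6.85+2.83)/2 × 4 = 19.36
  [4→5]: (2.83+2.27)/2 × 1 = 2.55
  [5→8]: (2.27+1.17)/2 × 3 = 5.16
  [8→9.5]: (1.17+0.84)/2 × 1.5 = 1.5075
  [9.5→11]: (0.84+0.60)/2 × 1.5 = 1.08
  Sum = 29.6575 mcg/mL·hr
Extrapolated tail: C_last / k_e = 0.60 / 0.221 = 2.715
AUC_0→∞ = 29.6575 + 2.715 = 32.3725 mcg/mL·hr

AUC = 32.37 mcg/mL·hr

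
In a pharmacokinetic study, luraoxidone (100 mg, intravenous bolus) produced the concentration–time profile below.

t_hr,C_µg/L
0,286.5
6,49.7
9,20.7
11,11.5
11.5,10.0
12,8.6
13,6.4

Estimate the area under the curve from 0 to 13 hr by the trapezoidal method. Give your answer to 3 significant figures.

AUC = 1160 µg/L·hr

Trapezoidal AUC_0→13:
  [0→6]: (286.5+49.7)/2 × 6 = 1008.6
  [6→9]: (49.7+20.7)/2 × 3 = 105.6
  [9→11]: (20.7+11.5)/2 × 2 = 32.2
  [11→11.5]: (11.5+10.0)/2 × 0.5 = 5.375
  [11.5→12]: (10.0+8.6)/2 × 0.5 = 4.65
  [12→13]: (8.6+6.4)/2 × 1 = 7.5
  Sum = 1163.925 µg/L·hr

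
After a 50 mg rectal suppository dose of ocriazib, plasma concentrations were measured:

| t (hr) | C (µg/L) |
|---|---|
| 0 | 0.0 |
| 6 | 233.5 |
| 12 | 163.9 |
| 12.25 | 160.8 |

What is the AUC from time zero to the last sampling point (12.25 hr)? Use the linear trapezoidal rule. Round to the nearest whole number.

Trapezoidal AUC_0→12.25:
  [0→6]: (0.0+233.5)/2 × 6 = 700.5
  [6→12]: (233.5+163.9)/2 × 6 = 1192.2
  [12→12.25]: (163.9+160.8)/2 × 0.25 = 40.5875
  Sum = 1933.2875 µg/L·hr

AUC = 1933 µg/L·hr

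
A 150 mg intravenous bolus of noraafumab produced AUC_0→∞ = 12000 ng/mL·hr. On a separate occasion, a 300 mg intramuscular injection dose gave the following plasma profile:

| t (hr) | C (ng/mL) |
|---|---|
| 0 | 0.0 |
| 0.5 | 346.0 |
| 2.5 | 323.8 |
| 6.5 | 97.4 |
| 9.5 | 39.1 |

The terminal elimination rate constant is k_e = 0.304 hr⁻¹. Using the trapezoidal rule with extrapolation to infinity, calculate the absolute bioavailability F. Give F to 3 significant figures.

F = 0.0805

Trapezoidal AUC_0→9.5 (intramuscular injection):
  [0→0.5]: (0.0+346.0)/2 × 0.5 = 86.5
  [0.5→2.5]: (346.0+323.8)/2 × 2 = 669.8
  [2.5→6.5]: (323.8+97.4)/2 × 4 = 842.4
  [6.5→9.5]: (97.4+39.1)/2 × 3 = 204.75
  Sum = 1803.45 ng/mL·hr
Tail: C_last/k_e = 39.1/0.304 = 128.618
AUC_0→∞ (intramuscular injection) = 1803.45 + 128.618 = 1932.068 ng/mL·hr
F = (AUC_ev/D_ev)/(AUC_iv/D_iv) = (1932.068/300)/(12000/150) = 6.44023/80 = 0.0805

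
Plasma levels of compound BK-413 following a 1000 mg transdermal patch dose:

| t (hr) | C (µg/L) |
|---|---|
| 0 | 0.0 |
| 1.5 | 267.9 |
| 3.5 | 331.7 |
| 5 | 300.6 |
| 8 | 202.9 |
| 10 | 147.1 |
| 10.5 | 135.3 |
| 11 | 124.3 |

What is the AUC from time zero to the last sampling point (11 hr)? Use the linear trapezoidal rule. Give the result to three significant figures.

AUC = 2520 µg/L·hr

Trapezoidal AUC_0→11:
  [0→1.5]: (0.0+267.9)/2 × 1.5 = 200.925
  [1.5→3.5]: (267.9+331.7)/2 × 2 = 599.6
  [3.5→5]: (331.7+300.6)/2 × 1.5 = 474.225
  [5→8]: (300.6+202.9)/2 × 3 = 755.25
  [8→10]: (202.9+147.1)/2 × 2 = 350.0
  [10→10.5]: (147.1+135.3)/2 × 0.5 = 70.6
  [10.5→11]: (135.3+124.3)/2 × 0.5 = 64.9
  Sum = 2515.5 µg/L·hr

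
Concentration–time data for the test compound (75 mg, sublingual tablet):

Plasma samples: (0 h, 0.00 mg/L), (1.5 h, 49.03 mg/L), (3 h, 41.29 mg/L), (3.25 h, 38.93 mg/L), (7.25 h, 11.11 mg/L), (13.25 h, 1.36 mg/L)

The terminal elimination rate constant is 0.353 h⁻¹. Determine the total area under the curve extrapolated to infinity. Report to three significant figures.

Trapezoidal AUC_0→13.25:
  [0→1.5]: (0.00+49.03)/2 × 1.5 = 36.7725
  [1.5→3]: (49.03+41.29)/2 × 1.5 = 67.74
  [3→3.25]: (41.29+38.93)/2 × 0.25 = 10.0275
  [3.25→7.25]: (38.93+11.11)/2 × 4 = 100.08
  [7.25→13.25]: (11.11+1.36)/2 × 6 = 37.41
  Sum = 252.03 mg/L·h
Extrapolated tail: C_last / k_e = 1.36 / 0.353 = 3.853
AUC_0→∞ = 252.03 + 3.853 = 255.883 mg/L·h

AUC = 256 mg/L·h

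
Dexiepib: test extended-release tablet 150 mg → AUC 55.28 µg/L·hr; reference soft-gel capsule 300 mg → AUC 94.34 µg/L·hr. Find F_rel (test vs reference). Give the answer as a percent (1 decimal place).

F_rel = (AUC_test/D_test) / (AUC_ref/D_ref)
      = (55.28/150) / (94.34/300)
      = 0.368533 / 0.314467 = 1.1719 = 117.19%

F_rel = 117.2%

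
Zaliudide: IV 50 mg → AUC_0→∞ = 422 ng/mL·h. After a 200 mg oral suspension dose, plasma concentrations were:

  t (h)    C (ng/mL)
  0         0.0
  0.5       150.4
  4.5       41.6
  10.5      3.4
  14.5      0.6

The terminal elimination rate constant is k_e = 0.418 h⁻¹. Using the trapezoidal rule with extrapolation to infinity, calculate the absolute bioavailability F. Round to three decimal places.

F = 0.335

Trapezoidal AUC_0→14.5 (oral suspension):
  [0→0.5]: (0.0+150.4)/2 × 0.5 = 37.6
  [0.5→4.5]: (150.4+41.6)/2 × 4 = 384.0
  [4.5→10.5]: (41.6+3.4)/2 × 6 = 135.0
  [10.5→14.5]: (3.4+0.6)/2 × 4 = 8.0
  Sum = 564.6 ng/mL·h
Tail: C_last/k_e = 0.6/0.418 = 1.435
AUC_0→∞ (oral suspension) = 564.6 + 1.435 = 566.035 ng/mL·h
F = (AUC_ev/D_ev)/(AUC_iv/D_iv) = (566.035/200)/(422/50) = 2.830175/8.44 = 0.3353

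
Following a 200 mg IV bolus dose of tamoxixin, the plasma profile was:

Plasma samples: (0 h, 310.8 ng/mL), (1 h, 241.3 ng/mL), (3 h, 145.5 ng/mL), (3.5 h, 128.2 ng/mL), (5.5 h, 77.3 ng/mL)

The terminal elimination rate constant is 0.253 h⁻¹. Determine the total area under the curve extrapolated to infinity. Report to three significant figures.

Trapezoidal AUC_0→5.5:
  [0→1]: (310.8+241.3)/2 × 1 = 276.05
  [1→3]: (241.3+145.5)/2 × 2 = 386.8
  [3→3.5]: (145.5+128.2)/2 × 0.5 = 68.425
  [3.5→5.5]: (128.2+77.3)/2 × 2 = 205.5
  Sum = 936.775 ng/mL·h
Extrapolated tail: C_last / k_e = 77.3 / 0.253 = 305.534
AUC_0→∞ = 936.775 + 305.534 = 1242.309 ng/mL·h

AUC = 1240 ng/mL·h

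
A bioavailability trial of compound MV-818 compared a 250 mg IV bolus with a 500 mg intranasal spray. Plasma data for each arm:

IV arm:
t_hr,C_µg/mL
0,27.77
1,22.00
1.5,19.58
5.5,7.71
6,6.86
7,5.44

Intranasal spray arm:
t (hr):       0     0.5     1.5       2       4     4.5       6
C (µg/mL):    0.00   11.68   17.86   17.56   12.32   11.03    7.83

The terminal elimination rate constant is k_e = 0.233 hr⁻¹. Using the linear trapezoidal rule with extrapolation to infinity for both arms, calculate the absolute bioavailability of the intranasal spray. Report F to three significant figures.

F = 0.447

Trapezoidal AUC_0→7 (IV):
  [0→1]: (27.77+22.00)/2 × 1 = 24.885
  [1→1.5]: (22.00+19.58)/2 × 0.5 = 10.395
  [1.5→5.5]: (19.58+7.71)/2 × 4 = 54.58
  [5.5→6]: (7.71+6.86)/2 × 0.5 = 3.6425
  [6→7]: (6.86+5.44)/2 × 1 = 6.15
  Sum = 99.6525 µg/mL·hr
IV tail: 5.44/0.233 = 23.348; AUC_iv,0→∞ = 99.6525 + 23.348 = 123.0005 µg/mL·hr
Trapezoidal AUC_0→6 (intranasal spray):
  [0→0.5]: (0.00+11.68)/2 × 0.5 = 2.92
  [0.5→1.5]: (11.68+17.86)/2 × 1 = 14.77
  [1.5→2]: (17.86+17.56)/2 × 0.5 = 8.855
  [2→4]: (17.56+12.32)/2 × 2 = 29.88
  [4→4.5]: (12.32+11.03)/2 × 0.5 = 5.8375
  [4.5→6]: (11.03+7.83)/2 × 1.5 = 14.145
  Sum = 76.4075 µg/mL·hr
intranasal spray tail: 7.83/0.233 = 33.605; AUC_ev,0→∞ = 76.4075 + 33.605 = 110.0125 µg/mL·hr
F = (AUC_ev/D_ev)/(AUC_iv/D_iv) = (110.0125/500)/(123.0005/250) = 0.220025/0.492002 = 0.4472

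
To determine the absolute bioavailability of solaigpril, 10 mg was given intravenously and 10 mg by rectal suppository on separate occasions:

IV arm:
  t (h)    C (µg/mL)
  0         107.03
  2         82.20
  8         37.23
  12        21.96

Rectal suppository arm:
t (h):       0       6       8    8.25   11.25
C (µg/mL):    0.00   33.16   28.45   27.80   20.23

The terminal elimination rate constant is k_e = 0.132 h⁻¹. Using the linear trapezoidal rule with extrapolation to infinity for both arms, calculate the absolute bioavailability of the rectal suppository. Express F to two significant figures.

F = 0.47

Trapezoidal AUC_0→12 (IV):
  [0→2]: (107.03+82.20)/2 × 2 = 189.23
  [2→8]: (82.20+37.23)/2 × 6 = 358.29
  [8→12]: (37.23+21.96)/2 × 4 = 118.38
  Sum = 665.9 µg/mL·h
IV tail: 21.96/0.132 = 166.364; AUC_iv,0→∞ = 665.9 + 166.364 = 832.264 µg/mL·h
Trapezoidal AUC_0→11.25 (rectal suppository):
  [0→6]: (0.00+33.16)/2 × 6 = 99.48
  [6→8]: (33.16+28.45)/2 × 2 = 61.61
  [8→8.25]: (28.45+27.80)/2 × 0.25 = 7.03125
  [8.25→11.25]: (27.80+20.23)/2 × 3 = 72.045
  Sum = 240.16625 µg/mL·h
rectal suppository tail: 20.23/0.132 = 153.258; AUC_ev,0→∞ = 240.16625 + 153.258 = 393.42425 µg/mL·h
F = (AUC_ev/D_ev)/(AUC_iv/D_iv) = (393.42425/10)/(832.264/10) = 39.342425/83.2264 = 0.4727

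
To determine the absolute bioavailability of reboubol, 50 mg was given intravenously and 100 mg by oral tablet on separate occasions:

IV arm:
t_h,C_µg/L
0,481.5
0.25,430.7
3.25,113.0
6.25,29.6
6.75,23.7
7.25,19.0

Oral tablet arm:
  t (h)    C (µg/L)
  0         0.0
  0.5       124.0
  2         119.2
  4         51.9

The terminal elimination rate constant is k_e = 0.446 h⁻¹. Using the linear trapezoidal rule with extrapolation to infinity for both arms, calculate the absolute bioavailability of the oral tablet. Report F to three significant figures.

F = 0.207

Trapezoidal AUC_0→7.25 (IV):
  [0→0.25]: (481.5+430.7)/2 × 0.25 = 114.025
  [0.25→3.25]: (430.7+113.0)/2 × 3 = 815.55
  [3.25→6.25]: (113.0+29.6)/2 × 3 = 213.9
  [6.25→6.75]: (29.6+23.7)/2 × 0.5 = 13.325
  [6.75→7.25]: (23.7+19.0)/2 × 0.5 = 10.675
  Sum = 1167.475 µg/L·h
IV tail: 19.0/0.446 = 42.601; AUC_iv,0→∞ = 1167.475 + 42.601 = 1210.076 µg/L·h
Trapezoidal AUC_0→4 (oral tablet):
  [0→0.5]: (0.0+124.0)/2 × 0.5 = 31.0
  [0.5→2]: (124.0+119.2)/2 × 1.5 = 182.4
  [2→4]: (119.2+51.9)/2 × 2 = 171.1
  Sum = 384.5 µg/L·h
oral tablet tail: 51.9/0.446 = 116.368; AUC_ev,0→∞ = 384.5 + 116.368 = 500.868 µg/L·h
F = (AUC_ev/D_ev)/(AUC_iv/D_iv) = (500.868/100)/(1210.076/50) = 5.00868/24.20152 = 0.2070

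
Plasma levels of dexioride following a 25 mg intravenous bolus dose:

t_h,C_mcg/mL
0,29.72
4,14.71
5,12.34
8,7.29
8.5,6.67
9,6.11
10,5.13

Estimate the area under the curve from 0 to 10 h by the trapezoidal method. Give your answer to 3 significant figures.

Trapezoidal AUC_0→10:
  [0→4]: (29.72+14.71)/2 × 4 = 88.86
  [4→5]: (14.71+12.34)/2 × 1 = 13.525
  [5→8]: (12.34+7.29)/2 × 3 = 29.445
  [8→8.5]: (7.29+6.67)/2 × 0.5 = 3.49
  [8.5→9]: (6.67+6.11)/2 × 0.5 = 3.195
  [9→10]: (6.11+5.13)/2 × 1 = 5.62
  Sum = 144.135 mcg/mL·h

AUC = 144 mcg/mL·h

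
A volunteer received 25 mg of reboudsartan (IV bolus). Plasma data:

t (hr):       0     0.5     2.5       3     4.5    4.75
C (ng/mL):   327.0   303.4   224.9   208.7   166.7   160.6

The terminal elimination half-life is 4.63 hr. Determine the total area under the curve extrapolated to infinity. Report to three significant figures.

Trapezoidal AUC_0→4.75:
  [0→0.5]: (327.0+303.4)/2 × 0.5 = 157.6
  [0.5→2.5]: (303.4+224.9)/2 × 2 = 528.3
  [2.5→3]: (224.9+208.7)/2 × 0.5 = 108.4
  [3→4.5]: (208.7+166.7)/2 × 1.5 = 281.55
  [4.5→4.75]: (166.7+160.6)/2 × 0.25 = 40.9125
  Sum = 1116.7625 ng/mL·hr
k_e = ln2 / t½ = 0.693147 / 4.63 = 0.1497 hr^-1
Extrapolated tail: C_last / k_e = 160.6 / 0.1497 = 1072.812
AUC_0→∞ = 1116.7625 + 1072.812 = 2189.5745 ng/mL·hr

AUC = 2190 ng/mL·hr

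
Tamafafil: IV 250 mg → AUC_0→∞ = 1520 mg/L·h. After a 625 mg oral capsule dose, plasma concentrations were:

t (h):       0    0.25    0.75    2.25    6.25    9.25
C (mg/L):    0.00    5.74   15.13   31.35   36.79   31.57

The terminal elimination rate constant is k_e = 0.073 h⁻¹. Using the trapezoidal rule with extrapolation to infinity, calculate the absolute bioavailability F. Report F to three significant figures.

Trapezoidal AUC_0→9.25 (oral capsule):
  [0→0.25]: (0.00+5.74)/2 × 0.25 = 0.7175
  [0.25→0.75]: (5.74+15.13)/2 × 0.5 = 5.2175
  [0.75→2.25]: (15.13+31.35)/2 × 1.5 = 34.86
  [2.25→6.25]: (31.35+36.79)/2 × 4 = 136.28
  [6.25→9.25]: (36.79+31.57)/2 × 3 = 102.54
  Sum = 279.615 mg/L·h
Tail: C_last/k_e = 31.57/0.073 = 432.466
AUC_0→∞ (oral capsule) = 279.615 + 432.466 = 712.081 mg/L·h
F = (AUC_ev/D_ev)/(AUC_iv/D_iv) = (712.081/625)/(1520/250) = 1.1393296/6.08 = 0.1874

F = 0.187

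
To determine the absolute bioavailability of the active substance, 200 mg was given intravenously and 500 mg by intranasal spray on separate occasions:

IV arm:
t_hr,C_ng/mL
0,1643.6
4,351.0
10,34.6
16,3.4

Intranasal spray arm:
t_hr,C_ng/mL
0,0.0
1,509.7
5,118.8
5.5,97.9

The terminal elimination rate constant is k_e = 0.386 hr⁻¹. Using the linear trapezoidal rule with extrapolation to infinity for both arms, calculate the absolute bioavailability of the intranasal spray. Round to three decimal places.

Trapezoidal AUC_0→16 (IV):
  [0→4]: (1643.6+351.0)/2 × 4 = 3989.2
  [4→10]: (351.0+34.6)/2 × 6 = 1156.8
  [10→16]: (34.6+3.4)/2 × 6 = 114.0
  Sum = 5260.0 ng/mL·hr
IV tail: 3.4/0.386 = 8.808; AUC_iv,0→∞ = 5260.0 + 8.808 = 5268.808 ng/mL·hr
Trapezoidal AUC_0→5.5 (intranasal spray):
  [0→1]: (0.0+509.7)/2 × 1 = 254.85
  [1→5]: (509.7+118.8)/2 × 4 = 1257.0
  [5→5.5]: (118.8+97.9)/2 × 0.5 = 54.175
  Sum = 1566.025 ng/mL·hr
intranasal spray tail: 97.9/0.386 = 253.627; AUC_ev,0→∞ = 1566.025 + 253.627 = 1819.652 ng/mL·hr
F = (AUC_ev/D_ev)/(AUC_iv/D_iv) = (1819.652/500)/(5268.808/200) = 3.639304/26.34404 = 0.1381

F = 0.138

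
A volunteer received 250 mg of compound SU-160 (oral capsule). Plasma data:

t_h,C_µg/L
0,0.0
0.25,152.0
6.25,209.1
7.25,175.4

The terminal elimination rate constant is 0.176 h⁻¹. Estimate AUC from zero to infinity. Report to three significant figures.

AUC = 2290 µg/L·h

Trapezoidal AUC_0→7.25:
  [0→0.25]: (0.0+152.0)/2 × 0.25 = 19.0
  [0.25→6.25]: (152.0+209.1)/2 × 6 = 1083.3
  [6.25→7.25]: (209.1+175.4)/2 × 1 = 192.25
  Sum = 1294.55 µg/L·h
Extrapolated tail: C_last / k_e = 175.4 / 0.176 = 996.591
AUC_0→∞ = 1294.55 + 996.591 = 2291.141 µg/L·h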